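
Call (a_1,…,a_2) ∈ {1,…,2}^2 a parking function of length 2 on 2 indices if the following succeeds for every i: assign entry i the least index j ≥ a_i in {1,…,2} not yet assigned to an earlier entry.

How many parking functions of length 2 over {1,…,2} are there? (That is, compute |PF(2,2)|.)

3

#PF = 1·3^1 = 1×3 = 3 (Konheim–Weiss)
E.g. (2,1) → sorted (1,2): b_i ≤ i ∀i, a PF.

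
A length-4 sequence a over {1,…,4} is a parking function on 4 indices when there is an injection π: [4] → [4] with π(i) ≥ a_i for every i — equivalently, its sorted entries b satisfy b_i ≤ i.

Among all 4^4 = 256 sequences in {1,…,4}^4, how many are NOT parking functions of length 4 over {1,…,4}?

131

|PF| = (5−4)·5^(4−1) = 1×125 = 125 [KW]
E.g. (4,3,4,4) → sorted (3,4,4,4): b_1=3>1, not a PF.
4^4 − 125 = 256 − 125 = 131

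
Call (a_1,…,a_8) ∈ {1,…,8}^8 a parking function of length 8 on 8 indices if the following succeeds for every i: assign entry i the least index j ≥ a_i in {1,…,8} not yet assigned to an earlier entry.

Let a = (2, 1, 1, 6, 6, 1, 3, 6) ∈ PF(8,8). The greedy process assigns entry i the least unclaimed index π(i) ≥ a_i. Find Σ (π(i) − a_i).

10

Σπ = 36 ({1..8} each once); Σa = 2+1+1+6+6+1+3+6 = 26; disp = 36−26 = 10.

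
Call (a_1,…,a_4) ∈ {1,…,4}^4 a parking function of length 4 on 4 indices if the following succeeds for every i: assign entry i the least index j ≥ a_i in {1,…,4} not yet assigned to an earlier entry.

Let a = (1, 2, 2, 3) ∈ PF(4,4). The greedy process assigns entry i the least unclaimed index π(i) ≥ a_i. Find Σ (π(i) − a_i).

2

Σπ = 10 ({1..4} each once); Σa = 1+2+2+3 = 8; disp = 10−8 = 2.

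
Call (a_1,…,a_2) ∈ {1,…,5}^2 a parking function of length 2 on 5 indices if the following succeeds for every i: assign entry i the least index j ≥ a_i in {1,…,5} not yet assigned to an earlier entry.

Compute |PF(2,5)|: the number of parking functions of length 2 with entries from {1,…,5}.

24

Count = (5−2+1)·(5+1)^(2−1) = 4·6 = 24 (Konheim–Weiss)
Check (2,4) → sorted (2,4): b_i ≤ 3+i ∀i, a PF.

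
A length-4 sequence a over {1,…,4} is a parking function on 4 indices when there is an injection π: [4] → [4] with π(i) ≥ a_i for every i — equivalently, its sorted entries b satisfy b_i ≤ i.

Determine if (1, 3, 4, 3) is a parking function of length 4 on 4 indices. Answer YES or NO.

Order a: b = (1, 3, 3, 4).
  b_1=1 ≤ 1
  b_2=3 > 2
  fails at i=2 ⇒ NO

NO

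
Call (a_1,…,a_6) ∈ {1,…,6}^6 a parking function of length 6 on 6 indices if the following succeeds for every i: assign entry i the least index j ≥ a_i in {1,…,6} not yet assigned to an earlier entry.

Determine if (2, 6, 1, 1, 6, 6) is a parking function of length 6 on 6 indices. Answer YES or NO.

NO

Sorted: b = (1, 1, 2, 6, 6, 6).
  b_1=1 ≤ 1
  b_2=1 ≤ 2
  b_3=2 ≤ 3
  b_4=6 > 4
  fails at i=4 ⇒ NO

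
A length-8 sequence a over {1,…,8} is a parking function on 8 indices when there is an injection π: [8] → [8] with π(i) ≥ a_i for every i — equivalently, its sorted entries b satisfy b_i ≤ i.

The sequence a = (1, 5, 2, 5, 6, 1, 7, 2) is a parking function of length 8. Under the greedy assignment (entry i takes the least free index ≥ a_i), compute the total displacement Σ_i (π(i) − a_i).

7

Σπ = 36 ({1..8} each once); Σa = 1+5+2+5+6+1+7+2 = 29; disp = 36−29 = 7.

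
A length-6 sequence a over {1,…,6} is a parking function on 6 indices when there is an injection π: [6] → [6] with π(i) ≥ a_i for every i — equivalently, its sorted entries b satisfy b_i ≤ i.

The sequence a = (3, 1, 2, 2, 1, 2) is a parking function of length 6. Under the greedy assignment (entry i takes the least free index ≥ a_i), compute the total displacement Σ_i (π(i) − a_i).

10

Σπ(i) = 1+…+6 = 21; Σa = 3+1+2+2+1+2 = 11; disp = 21−11 = 10.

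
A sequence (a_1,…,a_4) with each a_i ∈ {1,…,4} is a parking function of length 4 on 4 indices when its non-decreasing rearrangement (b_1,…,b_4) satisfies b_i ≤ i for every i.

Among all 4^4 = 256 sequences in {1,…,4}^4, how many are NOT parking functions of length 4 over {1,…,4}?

#PF = (5−4)·5^(4−1) = 1·125 = 125 (Pollak)
Check (4,2,4,3) → sorted (2,3,4,4): b_1=2>1, not a PF.
4^4 − 125 = 256 − 125 = 131

131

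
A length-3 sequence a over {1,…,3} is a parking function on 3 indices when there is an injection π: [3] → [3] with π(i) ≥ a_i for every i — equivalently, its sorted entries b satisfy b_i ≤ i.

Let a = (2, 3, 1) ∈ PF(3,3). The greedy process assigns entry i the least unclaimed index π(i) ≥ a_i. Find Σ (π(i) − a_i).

Σπ = 6 ({1..3} each once); Σa = 2+3+1 = 6; disp = 6−6 = 0.

0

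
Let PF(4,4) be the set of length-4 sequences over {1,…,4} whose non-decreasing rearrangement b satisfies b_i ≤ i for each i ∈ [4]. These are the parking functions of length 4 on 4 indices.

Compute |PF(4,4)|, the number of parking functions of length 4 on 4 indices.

Count = 1·5^3 = 1·125 = 125 (Konheim–Weiss)
Example (3,1,1,2) → sorted (1,1,2,3): b_i ≤ i ∀i, a PF.

125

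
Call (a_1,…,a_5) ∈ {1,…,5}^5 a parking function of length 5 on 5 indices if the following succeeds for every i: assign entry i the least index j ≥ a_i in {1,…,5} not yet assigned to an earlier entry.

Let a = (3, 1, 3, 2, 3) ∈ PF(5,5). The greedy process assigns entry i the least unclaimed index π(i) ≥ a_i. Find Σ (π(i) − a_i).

Σπ = 15 ({1..5} each once); Σa = 3+1+3+2+3 = 12; disp = 15−12 = 3.

3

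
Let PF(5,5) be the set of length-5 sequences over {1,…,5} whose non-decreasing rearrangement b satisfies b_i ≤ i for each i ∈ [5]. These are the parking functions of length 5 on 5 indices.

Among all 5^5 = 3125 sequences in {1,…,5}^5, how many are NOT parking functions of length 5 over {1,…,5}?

|PF(5,5)| = (6−5)·6^(5−1) = 1 · 1296 = 1296 (Pollak)
Example (4,3,5,5,3) → sorted (3,3,4,5,5): b_1=3>1, not a PF.
Total 3125; non-PF = 3125−1296 = 1829

1829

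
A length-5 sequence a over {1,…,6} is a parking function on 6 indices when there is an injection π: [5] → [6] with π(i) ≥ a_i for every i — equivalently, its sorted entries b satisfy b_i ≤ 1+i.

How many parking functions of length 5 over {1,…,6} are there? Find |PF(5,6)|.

4802

|PF(5,6)| = 2·7^4 = 2 · 2401 = 4802 [KW]
Check (4,3,1,4,3) → sorted (1,3,3,4,4): b_i ≤ 1+i ∀i, a PF.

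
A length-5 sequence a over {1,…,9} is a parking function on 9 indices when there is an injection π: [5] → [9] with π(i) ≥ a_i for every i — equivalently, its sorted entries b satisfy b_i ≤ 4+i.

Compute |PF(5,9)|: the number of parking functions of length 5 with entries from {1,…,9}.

50000

|PF(5,9)| = (9+1−5)·(9+1)^{5−1} = 5·10000 = 50000 [KW]
E.g. (3,4,7,4,7) → sorted (3,4,4,7,7): b_i ≤ 4+i ∀i, a PF.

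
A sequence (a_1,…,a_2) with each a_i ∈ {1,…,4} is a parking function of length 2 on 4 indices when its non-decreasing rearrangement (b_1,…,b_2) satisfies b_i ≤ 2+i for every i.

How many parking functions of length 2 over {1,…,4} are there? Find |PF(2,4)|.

|PF(2,4)| = (4+1−2)·(4+1)^{2−1} = 3×5 = 15 (Pollak)
One tuple (1,2) → sorted (1,2): b_i ≤ 2+i ∀i, a PF.

15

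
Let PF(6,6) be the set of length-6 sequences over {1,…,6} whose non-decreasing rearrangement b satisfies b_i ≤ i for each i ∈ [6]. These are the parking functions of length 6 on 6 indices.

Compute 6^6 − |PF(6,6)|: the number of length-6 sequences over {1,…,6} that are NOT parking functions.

29849

|PF| = (6−6+1)·(6+1)^(6−1) = 1×16807 = 16807 (Konheim–Weiss)
Example (3,1,3,6,5,5) → sorted (1,3,3,5,5,6): b_2=3>2, not a PF.
So 46656 − 16807 = 29849 fail.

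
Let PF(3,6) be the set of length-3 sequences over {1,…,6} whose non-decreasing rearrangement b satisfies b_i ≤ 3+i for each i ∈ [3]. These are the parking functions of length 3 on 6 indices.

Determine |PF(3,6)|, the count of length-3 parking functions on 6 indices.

#PF = 4·7^2 = 4·49 = 196 [KW]
One tuple (3,2,3) → sorted (2,3,3): b_i ≤ 3+i ∀i, a PF.

196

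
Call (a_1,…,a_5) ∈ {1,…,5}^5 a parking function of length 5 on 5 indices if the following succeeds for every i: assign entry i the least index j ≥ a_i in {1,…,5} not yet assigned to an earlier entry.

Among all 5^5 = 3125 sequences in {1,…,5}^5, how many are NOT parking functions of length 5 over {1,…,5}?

1829

#PF = (5−5+1)·(5+1)^(5−1) = 1·1296 = 1296 (Pollak)
One tuple (3,4,4,5,3) → sorted (3,3,4,4,5): b_1=3>1, not a PF.
5^5 − 1296 = 3125 − 1296 = 1829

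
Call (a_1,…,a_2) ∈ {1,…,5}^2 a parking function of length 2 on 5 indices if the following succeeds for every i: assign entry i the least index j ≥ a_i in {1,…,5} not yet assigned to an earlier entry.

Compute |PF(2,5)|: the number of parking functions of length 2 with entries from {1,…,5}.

24

|PF| = (5−2+1)·(5+1)^(2−1) = 4 · 6 = 24 [KW]
Check (5,4) → sorted (4,5): b_i ≤ 3+i ∀i, a PF.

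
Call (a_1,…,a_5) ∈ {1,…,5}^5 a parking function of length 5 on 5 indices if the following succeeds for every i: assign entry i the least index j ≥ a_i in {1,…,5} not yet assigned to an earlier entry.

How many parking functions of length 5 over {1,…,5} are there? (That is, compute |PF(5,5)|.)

|PF(5,5)| = (5−5+1)·(5+1)^(5−1) = 1 · 1296 = 1296 (Konheim–Weiss)
Check (4,1,2,1,2) → sorted (1,1,2,2,4): b_i ≤ i ∀i, a PF.

1296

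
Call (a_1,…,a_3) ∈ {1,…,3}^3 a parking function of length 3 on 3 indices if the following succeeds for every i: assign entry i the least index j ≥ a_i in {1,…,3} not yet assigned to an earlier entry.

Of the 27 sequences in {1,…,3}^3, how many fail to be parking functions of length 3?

|PF| = (4−3)·4^(3−1) = 1 · 16 = 16 [KW]
Check (3,3,3) → sorted (3,3,3): b_1=3>1, not a PF.
3^3 − 16 = 27 − 16 = 11

11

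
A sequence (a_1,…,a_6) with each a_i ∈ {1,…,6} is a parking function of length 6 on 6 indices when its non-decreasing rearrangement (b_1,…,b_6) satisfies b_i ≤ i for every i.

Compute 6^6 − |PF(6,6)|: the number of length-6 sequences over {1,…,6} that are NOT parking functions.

29849

|PF(6,6)| = (7−6)·7^(6−1) = 1 · 16807 = 16807 (Pollak)
E.g. (5,5,4,6,6,1) → sorted (1,4,5,5,6,6): b_2=4>2, not a PF.
Total 46656; non-PF = 46656−16807 = 29849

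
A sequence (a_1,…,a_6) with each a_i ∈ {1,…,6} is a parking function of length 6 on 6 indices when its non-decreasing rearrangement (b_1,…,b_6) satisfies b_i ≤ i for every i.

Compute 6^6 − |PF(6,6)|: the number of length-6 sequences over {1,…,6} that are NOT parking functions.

|PF| = (7−6)·7^(6−1) = 1 · 16807 = 16807
One tuple (4,5,4,5,5,6) → sorted (4,4,5,5,5,6): b_1=4>1, not a PF.
6^6 − 16807 = 46656 − 16807 = 29849

29849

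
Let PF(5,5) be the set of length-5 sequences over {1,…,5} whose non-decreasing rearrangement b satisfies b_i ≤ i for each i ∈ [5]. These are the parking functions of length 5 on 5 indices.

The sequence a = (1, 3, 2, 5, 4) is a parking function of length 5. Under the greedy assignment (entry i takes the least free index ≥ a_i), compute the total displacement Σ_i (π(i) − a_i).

0

Σπ = 5·6/2 = 15 (π permutes [5]); Σa = 1+3+2+5+4 = 15; disp = 15−15 = 0.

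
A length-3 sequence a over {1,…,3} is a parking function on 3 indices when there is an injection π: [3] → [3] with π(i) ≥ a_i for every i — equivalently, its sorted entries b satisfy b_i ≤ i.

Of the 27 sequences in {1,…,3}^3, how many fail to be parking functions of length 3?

#PF = (4−3)·4^(3−1) = 1×16 = 16 [KW]
One tuple (2,2,2) → sorted (2,2,2): b_1=2>1, not a PF.
3^3 − 16 = 27 − 16 = 11

11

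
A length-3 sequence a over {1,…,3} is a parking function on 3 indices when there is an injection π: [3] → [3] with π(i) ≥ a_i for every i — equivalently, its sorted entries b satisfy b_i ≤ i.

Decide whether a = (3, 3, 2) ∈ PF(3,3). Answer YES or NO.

NO

Order a: b = (2, 3, 3).
  b_1=2 > 1
  fails at i=1 ⇒ NO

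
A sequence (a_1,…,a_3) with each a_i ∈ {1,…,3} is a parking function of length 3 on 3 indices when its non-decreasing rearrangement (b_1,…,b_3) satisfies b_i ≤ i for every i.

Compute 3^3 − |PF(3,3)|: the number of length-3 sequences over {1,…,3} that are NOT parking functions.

Count = (3+1−3)·(3+1)^{3−1} = 1×16 = 16 [KW]
E.g. (2,3,3) → sorted (2,3,3): b_1=2>1, not a PF.
Total 27; non-PF = 27−16 = 11

11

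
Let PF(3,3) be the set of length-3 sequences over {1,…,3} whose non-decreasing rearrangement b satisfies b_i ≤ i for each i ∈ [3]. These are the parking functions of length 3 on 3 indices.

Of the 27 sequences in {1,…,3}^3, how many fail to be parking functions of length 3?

Count = (3−3+1)·(3+1)^(3−1) = 1·16 = 16 (Konheim–Weiss)
E.g. (3,2,3) → sorted (2,3,3): b_1=2>1, not a PF.
3^3 − 16 = 27 − 16 = 11

11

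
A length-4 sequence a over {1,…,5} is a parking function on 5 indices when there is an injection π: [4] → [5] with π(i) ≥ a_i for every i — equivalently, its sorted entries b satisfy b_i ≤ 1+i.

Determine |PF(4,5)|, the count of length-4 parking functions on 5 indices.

432

|PF(4,5)| = 2·6^3 = 2 · 216 = 432 (Konheim–Weiss)
Example (3,2,2,2) → sorted (2,2,2,3): b_i ≤ 1+i ∀i, a PF.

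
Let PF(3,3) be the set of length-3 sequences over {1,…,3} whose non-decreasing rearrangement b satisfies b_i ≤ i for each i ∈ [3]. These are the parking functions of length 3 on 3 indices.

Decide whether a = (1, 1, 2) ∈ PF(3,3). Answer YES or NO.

Order a: b = (1, 1, 2).
  b_1=1 ≤ 1
  b_2=1 ≤ 2
  b_3=2 ≤ 3
All bounds hold ⇒ YES

YES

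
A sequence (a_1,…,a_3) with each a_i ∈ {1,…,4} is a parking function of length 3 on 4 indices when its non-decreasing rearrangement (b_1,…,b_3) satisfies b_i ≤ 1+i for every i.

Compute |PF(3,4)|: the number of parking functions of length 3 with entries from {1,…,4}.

50

|PF(3,4)| = (4−3+1)·(4+1)^(3−1) = 2 · 25 = 50 (Pollak)
Example (1,2,4) → sorted (1,2,4): b_i ≤ 1+i ∀i, a PF.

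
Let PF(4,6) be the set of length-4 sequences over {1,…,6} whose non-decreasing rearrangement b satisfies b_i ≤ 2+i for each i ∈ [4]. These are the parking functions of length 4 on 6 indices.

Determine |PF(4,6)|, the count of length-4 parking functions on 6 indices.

1029

#PF = (7−4)·7^(4−1) = 3·343 = 1029 (Konheim–Weiss)
E.g. (6,1,2,3) → sorted (1,2,3,6): b_i ≤ 2+i ∀i, a PF.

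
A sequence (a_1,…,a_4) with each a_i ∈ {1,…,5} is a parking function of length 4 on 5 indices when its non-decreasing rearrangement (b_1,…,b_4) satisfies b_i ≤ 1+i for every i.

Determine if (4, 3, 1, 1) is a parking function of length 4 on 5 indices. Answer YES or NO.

Rearranged: b = (1, 1, 3, 4).
  b_1=1 ≤ 2
  b_2=1 ≤ 3
  b_3=3 ≤ 4
  b_4=4 ≤ 5
All bounds hold ⇒ YES

YES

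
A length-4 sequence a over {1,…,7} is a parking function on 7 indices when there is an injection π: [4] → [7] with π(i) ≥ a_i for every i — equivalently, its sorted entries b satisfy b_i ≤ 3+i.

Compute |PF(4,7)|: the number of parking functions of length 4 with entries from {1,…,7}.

|PF| = (8−4)·8^(4−1) = 4 · 512 = 2048 (Konheim–Weiss)
E.g. (5,3,5,6) → sorted (3,5,5,6): b_i ≤ 3+i ∀i, a PF.

2048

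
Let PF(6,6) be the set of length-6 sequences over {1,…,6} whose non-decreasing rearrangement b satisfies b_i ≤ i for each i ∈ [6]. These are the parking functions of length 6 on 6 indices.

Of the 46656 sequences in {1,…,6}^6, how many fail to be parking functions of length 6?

29849

Count = (6−6+1)·(6+1)^(6−1) = 1·16807 = 16807
Example (3,4,6,4,6,3) → sorted (3,3,4,4,6,6): b_1=3>1, not a PF.
So 46656 − 16807 = 29849 fail.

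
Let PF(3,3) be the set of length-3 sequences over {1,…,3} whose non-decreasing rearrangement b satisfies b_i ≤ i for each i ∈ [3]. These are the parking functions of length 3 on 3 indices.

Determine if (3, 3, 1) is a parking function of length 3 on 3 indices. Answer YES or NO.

NO

Sorted: b = (1, 3, 3).
  b_1=1 ≤ 1
  b_2=3 > 2
  fails at i=2 ⇒ NO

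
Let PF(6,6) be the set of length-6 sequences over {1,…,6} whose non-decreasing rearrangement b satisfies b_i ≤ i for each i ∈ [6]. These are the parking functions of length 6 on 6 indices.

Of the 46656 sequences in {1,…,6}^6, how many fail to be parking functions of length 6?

29849

#PF = (6−6+1)·(6+1)^(6−1) = 1 · 16807 = 16807 (Pollak)
E.g. (4,3,6,6,6,3) → sorted (3,3,4,6,6,6): b_1=3>1, not a PF.
Total 46656; non-PF = 46656−16807 = 29849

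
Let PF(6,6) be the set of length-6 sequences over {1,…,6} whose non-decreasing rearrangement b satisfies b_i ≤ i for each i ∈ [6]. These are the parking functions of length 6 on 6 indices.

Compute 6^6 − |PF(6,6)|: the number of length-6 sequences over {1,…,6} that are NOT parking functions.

#PF = (6−6+1)·(6+1)^(6−1) = 1 · 16807 = 16807 (Konheim–Weiss)
E.g. (5,4,3,6,5,3) → sorted (3,3,4,5,5,6): b_1=3>1, not a PF.
6^6 − 16807 = 46656 − 16807 = 29849

29849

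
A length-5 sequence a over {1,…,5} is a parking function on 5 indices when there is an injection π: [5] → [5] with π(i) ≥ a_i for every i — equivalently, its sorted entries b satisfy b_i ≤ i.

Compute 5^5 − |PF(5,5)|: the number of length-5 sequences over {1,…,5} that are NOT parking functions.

#PF = (5−5+1)·(5+1)^(5−1) = 1×1296 = 1296 (Pollak)
E.g. (4,3,3,2,5) → sorted (2,3,3,4,5): b_1=2>1, not a PF.
Total 3125; non-PF = 3125−1296 = 1829

1829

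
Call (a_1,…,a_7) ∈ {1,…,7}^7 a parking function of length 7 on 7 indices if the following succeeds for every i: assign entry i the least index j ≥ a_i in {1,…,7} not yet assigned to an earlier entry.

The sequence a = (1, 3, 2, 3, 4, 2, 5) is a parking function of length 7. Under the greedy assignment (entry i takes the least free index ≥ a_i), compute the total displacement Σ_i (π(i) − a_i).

8

Σπ = 28 ({1..7} each once); Σa = 1+3+2+3+4+2+5 = 20; disp = 28−20 = 8.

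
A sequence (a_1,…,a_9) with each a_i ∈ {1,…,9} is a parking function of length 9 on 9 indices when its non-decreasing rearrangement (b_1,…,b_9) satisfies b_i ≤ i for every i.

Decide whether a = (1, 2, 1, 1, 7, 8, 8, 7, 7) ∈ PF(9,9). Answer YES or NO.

NO

Rearranged: b = (1, 1, 1, 2, 7, 7, 7, 8, 8).
  b_1=1 ≤ 1
  b_2=1 ≤ 2
  b_3=1 ≤ 3
  b_4=2 ≤ 4
  b_5=7 > 5
  fails at i=5 ⇒ NO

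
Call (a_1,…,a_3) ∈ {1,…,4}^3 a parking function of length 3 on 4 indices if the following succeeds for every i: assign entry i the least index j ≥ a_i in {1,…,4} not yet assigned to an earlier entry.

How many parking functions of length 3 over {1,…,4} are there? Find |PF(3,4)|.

50

#PF = 2·5^2 = 2×25 = 50 [KW]
Example (1,3,4) → sorted (1,3,4): b_i ≤ 1+i ∀i, a PF.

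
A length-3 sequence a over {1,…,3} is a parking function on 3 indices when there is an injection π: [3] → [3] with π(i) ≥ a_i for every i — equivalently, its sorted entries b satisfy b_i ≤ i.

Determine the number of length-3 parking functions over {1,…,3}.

Count = 1·4^2 = 1·16 = 16
Check (1,1,2) → sorted (1,1,2): b_i ≤ i ∀i, a PF.

16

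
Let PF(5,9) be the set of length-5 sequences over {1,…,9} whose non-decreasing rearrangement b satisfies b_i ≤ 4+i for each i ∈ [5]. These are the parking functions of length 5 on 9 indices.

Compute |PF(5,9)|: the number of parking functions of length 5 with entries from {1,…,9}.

50000

|PF(5,9)| = (9+1−5)·(9+1)^{5−1} = 5×10000 = 50000 [KW]
E.g. (5,4,1,7,5) → sorted (1,4,5,5,7): b_i ≤ 4+i ∀i, a PF.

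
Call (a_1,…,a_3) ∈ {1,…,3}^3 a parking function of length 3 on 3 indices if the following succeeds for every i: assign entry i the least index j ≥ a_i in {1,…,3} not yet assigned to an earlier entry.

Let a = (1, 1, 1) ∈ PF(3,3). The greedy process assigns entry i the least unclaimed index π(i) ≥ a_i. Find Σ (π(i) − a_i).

3

Σπ = 3·4/2 = 6 (π permutes [3]); Σa = 1+1+1 = 3; disp = 6−3 = 3.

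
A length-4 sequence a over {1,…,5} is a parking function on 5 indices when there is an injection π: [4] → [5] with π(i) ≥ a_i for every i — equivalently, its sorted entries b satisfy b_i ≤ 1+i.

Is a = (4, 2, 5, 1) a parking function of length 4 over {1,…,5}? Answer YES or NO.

Order a: b = (1, 2, 4, 5).
  b_1=1 ≤ 2
  b_2=2 ≤ 3
  b_3=4 ≤ 4
  b_4=5 ≤ 5
All bounds hold ⇒ YES

YES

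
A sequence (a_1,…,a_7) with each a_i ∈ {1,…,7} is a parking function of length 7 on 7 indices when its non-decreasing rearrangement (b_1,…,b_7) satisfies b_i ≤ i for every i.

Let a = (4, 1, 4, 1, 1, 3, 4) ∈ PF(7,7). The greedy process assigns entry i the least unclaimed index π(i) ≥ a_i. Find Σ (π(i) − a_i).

10

Σπ = 28 ({1..7} each once); Σa = 4+1+4+1+1+3+4 = 18; disp = 28−18 = 10.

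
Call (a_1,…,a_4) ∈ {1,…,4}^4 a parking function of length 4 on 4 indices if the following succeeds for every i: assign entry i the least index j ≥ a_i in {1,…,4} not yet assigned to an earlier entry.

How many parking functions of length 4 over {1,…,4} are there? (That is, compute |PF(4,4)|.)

125

|PF(4,4)| = (4+1−4)·(4+1)^{4−1} = 1×125 = 125
Example (1,3,2,1) → sorted (1,1,2,3): b_i ≤ i ∀i, a PF.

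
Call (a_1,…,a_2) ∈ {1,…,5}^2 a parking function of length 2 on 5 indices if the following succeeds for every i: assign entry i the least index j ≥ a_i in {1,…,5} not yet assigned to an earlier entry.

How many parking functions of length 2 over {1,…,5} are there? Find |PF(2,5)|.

24

Count = (5+1−2)·(5+1)^{2−1} = 4 · 6 = 24 (Pollak)
Check (2,4) → sorted (2,4): b_i ≤ 3+i ∀i, a PF.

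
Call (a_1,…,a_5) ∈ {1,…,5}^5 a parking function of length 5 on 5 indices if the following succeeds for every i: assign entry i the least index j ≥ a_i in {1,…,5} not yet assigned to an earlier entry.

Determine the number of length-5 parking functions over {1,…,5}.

1296

|PF| = 1·6^4 = 1·1296 = 1296 (Konheim–Weiss)
Check (1,3,1,4,1) → sorted (1,1,1,3,4): b_i ≤ i ∀i, a PF.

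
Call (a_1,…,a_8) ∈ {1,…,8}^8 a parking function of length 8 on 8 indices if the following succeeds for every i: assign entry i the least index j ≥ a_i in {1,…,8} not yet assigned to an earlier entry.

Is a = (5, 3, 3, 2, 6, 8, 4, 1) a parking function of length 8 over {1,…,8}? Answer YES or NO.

YES

Rearranged: b = (1, 2, 3, 3, 4, 5, 6, 8).
  b_1=1 ≤ 1
  b_2=2 ≤ 2
  b_3=3 ≤ 3
  b_4=3 ≤ 4
  b_5=4 ≤ 5
  b_6=5 ≤ 6
  b_7=6 ≤ 7
  b_8=8 ≤ 8
All bounds hold ⇒ YES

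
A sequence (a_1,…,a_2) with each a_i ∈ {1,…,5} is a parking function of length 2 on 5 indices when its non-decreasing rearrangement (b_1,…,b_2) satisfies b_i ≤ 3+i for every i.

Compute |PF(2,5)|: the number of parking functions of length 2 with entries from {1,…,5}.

#PF = (5−2+1)·(5+1)^(2−1) = 4 · 6 = 24 (Konheim–Weiss)
Check (1,3) → sorted (1,3): b_i ≤ 3+i ∀i, a PF.

24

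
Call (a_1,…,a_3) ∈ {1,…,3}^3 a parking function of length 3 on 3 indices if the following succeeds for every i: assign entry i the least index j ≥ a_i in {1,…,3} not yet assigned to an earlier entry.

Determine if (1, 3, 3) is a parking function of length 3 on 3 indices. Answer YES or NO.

NO

Order a: b = (1, 3, 3).
  b_1=1 ≤ 1
  b_2=3 > 2
  fails at i=2 ⇒ NO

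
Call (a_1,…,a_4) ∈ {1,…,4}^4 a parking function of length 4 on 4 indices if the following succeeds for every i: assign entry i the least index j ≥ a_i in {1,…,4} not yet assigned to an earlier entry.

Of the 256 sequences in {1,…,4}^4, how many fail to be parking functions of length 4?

Count = 1·5^3 = 1 · 125 = 125
Example (2,4,4,3) → sorted (2,3,4,4): b_1=2>1, not a PF.
Total 256; non-PF = 256−125 = 131

131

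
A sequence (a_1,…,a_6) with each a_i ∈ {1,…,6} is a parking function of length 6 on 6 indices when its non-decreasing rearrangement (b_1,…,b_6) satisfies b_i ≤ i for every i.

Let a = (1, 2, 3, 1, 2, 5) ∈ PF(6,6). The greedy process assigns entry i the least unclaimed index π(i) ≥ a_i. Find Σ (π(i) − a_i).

Σπ = 6·7/2 = 21 (π permutes [6]); Σa = 1+2+3+1+2+5 = 14; disp = 21−14 = 7.

7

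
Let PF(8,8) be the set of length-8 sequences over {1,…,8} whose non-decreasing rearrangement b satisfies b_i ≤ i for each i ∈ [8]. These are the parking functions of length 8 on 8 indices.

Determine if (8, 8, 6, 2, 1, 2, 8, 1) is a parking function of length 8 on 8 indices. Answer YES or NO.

Rearranged: b = (1, 1, 2, 2, 6, 8, 8, 8).
  b_1=1 ≤ 1
  b_2=1 ≤ 2
  b_3=2 ≤ 3
  b_4=2 ≤ 4
  b_5=6 > 5
  fails at i=5 ⇒ NO

NO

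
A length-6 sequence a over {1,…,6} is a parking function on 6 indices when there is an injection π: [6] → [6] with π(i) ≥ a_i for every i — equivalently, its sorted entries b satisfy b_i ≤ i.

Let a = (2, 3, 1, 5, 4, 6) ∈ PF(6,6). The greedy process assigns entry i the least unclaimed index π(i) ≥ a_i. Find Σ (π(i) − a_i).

0

Σπ = 6·7/2 = 21 (π permutes [6]); Σa = 2+3+1+5+4+6 = 21; disp = 21−21 = 0.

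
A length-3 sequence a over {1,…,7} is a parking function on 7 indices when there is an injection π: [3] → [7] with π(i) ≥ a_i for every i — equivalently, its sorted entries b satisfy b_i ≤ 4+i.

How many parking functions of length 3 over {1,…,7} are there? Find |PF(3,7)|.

Count = (8−3)·8^(3−1) = 5·64 = 320 [KW]
Example (1,4,1) → sorted (1,1,4): b_i ≤ 4+i ∀i, a PF.

320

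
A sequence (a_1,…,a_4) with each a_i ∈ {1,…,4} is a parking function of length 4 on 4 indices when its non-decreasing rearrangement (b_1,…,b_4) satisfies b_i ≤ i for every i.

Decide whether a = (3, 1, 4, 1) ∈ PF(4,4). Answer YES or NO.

YES

Rearranged: b = (1, 1, 3, 4).
  b_1=1 ≤ 1
  b_2=1 ≤ 2
  b_3=3 ≤ 3
  b_4=4 ≤ 4
All bounds hold ⇒ YES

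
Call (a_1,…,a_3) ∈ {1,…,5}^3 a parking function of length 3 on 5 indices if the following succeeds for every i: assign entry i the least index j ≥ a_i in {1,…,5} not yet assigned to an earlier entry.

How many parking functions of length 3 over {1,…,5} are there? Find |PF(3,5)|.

#PF = (5+1−3)·(5+1)^{3−1} = 3×36 = 108 [KW]
Example (5,3,4) → sorted (3,4,5): b_i ≤ 2+i ∀i, a PF.

108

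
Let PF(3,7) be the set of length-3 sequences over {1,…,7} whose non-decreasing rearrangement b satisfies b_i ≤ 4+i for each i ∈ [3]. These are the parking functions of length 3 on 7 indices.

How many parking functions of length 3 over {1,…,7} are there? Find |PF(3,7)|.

Count = 5·8^2 = 5·64 = 320 (Konheim–Weiss)
Check (4,2,5) → sorted (2,4,5): b_i ≤ 4+i ∀i, a PF.

320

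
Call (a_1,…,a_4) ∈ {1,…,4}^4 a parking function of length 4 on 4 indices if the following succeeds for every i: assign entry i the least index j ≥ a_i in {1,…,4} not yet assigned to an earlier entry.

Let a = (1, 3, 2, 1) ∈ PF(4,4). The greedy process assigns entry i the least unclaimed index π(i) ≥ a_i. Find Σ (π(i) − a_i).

Σπ = 4·5/2 = 10 (π permutes [4]); Σa = 1+3+2+1 = 7; disp = 10−7 = 3.

3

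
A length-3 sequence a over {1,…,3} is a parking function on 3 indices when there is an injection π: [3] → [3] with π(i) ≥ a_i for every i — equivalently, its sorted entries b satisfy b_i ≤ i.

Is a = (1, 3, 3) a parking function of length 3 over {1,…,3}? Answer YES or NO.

Rearranged: b = (1, 3, 3).
  b_1=1 ≤ 1
  b_2=3 > 2
  fails at i=2 ⇒ NO

NO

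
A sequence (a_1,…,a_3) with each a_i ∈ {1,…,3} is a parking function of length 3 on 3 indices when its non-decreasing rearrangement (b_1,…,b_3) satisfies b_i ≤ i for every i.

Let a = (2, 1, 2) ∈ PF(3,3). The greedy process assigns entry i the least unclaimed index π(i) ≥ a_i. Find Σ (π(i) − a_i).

1

Σπ = 3·4/2 = 6 (π permutes [3]); Σa = 2+1+2 = 5; disp = 6−5 = 1.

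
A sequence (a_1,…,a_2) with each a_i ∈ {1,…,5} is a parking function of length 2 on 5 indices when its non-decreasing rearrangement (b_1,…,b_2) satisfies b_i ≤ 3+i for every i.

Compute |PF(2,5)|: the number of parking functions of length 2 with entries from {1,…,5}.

24

|PF(2,5)| = (5−2+1)·(5+1)^(2−1) = 4 · 6 = 24 [KW]
Check (1,3) → sorted (1,3): b_i ≤ 3+i ∀i, a PF.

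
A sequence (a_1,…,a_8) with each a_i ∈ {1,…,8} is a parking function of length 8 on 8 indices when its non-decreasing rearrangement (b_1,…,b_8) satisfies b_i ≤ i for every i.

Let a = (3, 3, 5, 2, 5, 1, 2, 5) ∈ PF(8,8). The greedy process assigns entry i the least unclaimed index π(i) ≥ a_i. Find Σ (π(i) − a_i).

10

Σπ = 8·9/2 = 36 (π permutes [8]); Σa = 3+3+5+2+5+1+2+5 = 26; disp = 36−26 = 10.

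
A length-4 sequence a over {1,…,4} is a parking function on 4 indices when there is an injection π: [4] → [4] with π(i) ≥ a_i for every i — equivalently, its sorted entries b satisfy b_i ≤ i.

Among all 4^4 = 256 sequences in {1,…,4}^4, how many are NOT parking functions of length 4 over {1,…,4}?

131

|PF| = (4+1−4)·(4+1)^{4−1} = 1·125 = 125
Check (4,4,4,4) → sorted (4,4,4,4): b_1=4>1, not a PF.
4^4 − 125 = 256 − 125 = 131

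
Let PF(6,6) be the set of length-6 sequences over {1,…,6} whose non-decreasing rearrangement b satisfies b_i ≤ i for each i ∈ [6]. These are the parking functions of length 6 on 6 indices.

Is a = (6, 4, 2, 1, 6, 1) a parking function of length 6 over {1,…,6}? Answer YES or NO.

NO

Sorted: b = (1, 1, 2, 4, 6, 6).
  b_1=1 ≤ 1
  b_2=1 ≤ 2
  b_3=2 ≤ 3
  b_4=4 ≤ 4
  b_5=6 > 5
  fails at i=5 ⇒ NO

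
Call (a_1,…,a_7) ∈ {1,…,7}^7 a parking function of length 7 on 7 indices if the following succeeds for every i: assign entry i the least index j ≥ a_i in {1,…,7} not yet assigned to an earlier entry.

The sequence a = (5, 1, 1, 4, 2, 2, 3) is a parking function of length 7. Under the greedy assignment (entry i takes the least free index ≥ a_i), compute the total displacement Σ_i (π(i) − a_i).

Σπ = 28 ({1..7} each once); Σa = 5+1+1+4+2+2+3 = 18; disp = 28−18 = 10.

10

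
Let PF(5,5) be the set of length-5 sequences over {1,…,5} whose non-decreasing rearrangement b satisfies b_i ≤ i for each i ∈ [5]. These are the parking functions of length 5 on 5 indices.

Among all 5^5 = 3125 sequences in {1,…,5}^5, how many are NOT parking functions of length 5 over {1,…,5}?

1829

Count = 1·6^4 = 1×1296 = 1296
One tuple (4,4,5,5,2) → sorted (2,4,4,5,5): b_1=2>1, not a PF.
So 3125 − 1296 = 1829 fail.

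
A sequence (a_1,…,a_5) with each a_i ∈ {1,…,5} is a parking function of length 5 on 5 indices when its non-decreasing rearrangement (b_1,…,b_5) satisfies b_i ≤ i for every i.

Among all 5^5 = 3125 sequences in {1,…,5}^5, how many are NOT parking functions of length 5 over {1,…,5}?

|PF| = 1·6^4 = 1×1296 = 1296 (Konheim–Weiss)
Check (3,2,3,3,5) → sorted (2,3,3,3,5): b_1=2>1, not a PF.
5^5 − 1296 = 3125 − 1296 = 1829

1829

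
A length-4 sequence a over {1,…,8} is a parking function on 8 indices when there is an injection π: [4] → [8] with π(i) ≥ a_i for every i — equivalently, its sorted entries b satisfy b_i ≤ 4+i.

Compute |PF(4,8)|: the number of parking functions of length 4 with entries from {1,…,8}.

#PF = 5·9^3 = 5·729 = 3645
E.g. (6,6,5,6) → sorted (5,6,6,6): b_i ≤ 4+i ∀i, a PF.

3645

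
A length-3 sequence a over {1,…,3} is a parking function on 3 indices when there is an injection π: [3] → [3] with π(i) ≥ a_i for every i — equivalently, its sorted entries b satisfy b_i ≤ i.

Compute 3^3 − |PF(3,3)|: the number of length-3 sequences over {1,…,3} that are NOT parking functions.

|PF| = 1·4^2 = 1 · 16 = 16 [KW]
E.g. (2,3,3) → sorted (2,3,3): b_1=2>1, not a PF.
3^3 − 16 = 27 − 16 = 11

11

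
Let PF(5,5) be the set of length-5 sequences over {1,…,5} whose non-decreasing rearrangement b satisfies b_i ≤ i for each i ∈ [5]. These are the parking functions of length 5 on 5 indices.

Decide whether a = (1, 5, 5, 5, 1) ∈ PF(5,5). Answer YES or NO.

Order a: b = (1, 1, 5, 5, 5).
  b_1=1 ≤ 1
  b_2=1 ≤ 2
  b_3=5 > 3
  fails at i=3 ⇒ NO

NO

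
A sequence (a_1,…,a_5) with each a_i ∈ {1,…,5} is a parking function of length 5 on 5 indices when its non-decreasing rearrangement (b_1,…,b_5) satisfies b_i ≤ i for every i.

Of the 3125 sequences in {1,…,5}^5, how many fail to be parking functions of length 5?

|PF(5,5)| = (5−5+1)·(5+1)^(5−1) = 1·1296 = 1296
One tuple (1,5,5,2,2) → sorted (1,2,2,5,5): b_4=5>4, not a PF.
5^5 − 1296 = 3125 − 1296 = 1829

1829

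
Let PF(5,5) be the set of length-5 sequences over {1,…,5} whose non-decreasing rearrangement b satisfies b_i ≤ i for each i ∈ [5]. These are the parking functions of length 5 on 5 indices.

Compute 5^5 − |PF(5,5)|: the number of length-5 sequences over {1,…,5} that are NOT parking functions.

|PF| = (6−5)·6^(5−1) = 1 · 1296 = 1296
Example (4,5,4,5,3) → sorted (3,4,4,5,5): b_1=3>1, not a PF.
So 3125 − 1296 = 1829 fail.

1829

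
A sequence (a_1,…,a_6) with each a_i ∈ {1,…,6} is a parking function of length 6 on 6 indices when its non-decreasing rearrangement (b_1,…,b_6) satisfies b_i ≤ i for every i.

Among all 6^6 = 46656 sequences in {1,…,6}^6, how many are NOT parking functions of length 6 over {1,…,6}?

29849

Count = (6+1−6)·(6+1)^{6−1} = 1×16807 = 16807
One tuple (3,2,6,5,2,6) → sorted (2,2,3,5,6,6): b_1=2>1, not a PF.
So 46656 − 16807 = 29849 fail.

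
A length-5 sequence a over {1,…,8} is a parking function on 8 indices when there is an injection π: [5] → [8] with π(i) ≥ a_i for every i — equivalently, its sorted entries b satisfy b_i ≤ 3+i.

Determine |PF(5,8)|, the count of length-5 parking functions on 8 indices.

26244

|PF| = (8−5+1)·(8+1)^(5−1) = 4 · 6561 = 26244 (Pollak)
Check (2,6,6,3,7) → sorted (2,3,6,6,7): b_i ≤ 3+i ∀i, a PF.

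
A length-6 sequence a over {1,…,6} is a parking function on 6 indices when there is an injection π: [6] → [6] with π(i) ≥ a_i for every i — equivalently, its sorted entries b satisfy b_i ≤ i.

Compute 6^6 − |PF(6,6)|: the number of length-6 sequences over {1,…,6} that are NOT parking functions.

29849

Count = (7−6)·7^(6−1) = 1 · 16807 = 16807 (Pollak)
Check (6,6,3,6,5,5) → sorted (3,5,5,6,6,6): b_1=3>1, not a PF.
So 46656 − 16807 = 29849 fail.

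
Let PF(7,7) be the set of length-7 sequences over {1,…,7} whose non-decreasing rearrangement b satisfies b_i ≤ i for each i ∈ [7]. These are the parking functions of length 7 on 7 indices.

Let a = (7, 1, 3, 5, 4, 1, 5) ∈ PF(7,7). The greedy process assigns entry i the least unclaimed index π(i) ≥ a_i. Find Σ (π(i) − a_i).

2

Σπ = 28 ({1..7} each once); Σa = 7+1+3+5+4+1+5 = 26; disp = 28−26 = 2.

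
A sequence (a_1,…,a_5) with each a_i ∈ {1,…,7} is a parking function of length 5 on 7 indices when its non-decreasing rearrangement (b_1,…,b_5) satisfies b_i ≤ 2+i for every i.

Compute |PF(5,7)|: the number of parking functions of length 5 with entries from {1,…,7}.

12288

|PF(5,7)| = (7−5+1)·(7+1)^(5−1) = 3×4096 = 12288 (Konheim–Weiss)
E.g. (7,4,1,3,4) → sorted (1,3,4,4,7): b_i ≤ 2+i ∀i, a PF.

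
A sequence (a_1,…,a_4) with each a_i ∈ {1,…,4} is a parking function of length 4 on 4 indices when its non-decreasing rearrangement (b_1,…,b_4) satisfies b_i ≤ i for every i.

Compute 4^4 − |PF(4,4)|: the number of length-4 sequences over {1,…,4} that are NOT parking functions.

131

Count = (4+1−4)·(4+1)^{4−1} = 1 · 125 = 125
One tuple (3,3,4,4) → sorted (3,3,4,4): b_1=3>1, not a PF.
So 256 − 125 = 131 fail.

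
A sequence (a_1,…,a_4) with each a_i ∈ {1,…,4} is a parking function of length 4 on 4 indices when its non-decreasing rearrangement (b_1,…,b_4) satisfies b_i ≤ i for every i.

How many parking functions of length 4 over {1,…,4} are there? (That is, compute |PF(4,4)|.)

|PF| = (4−4+1)·(4+1)^(4−1) = 1·125 = 125
Check (1,2,1,4) → sorted (1,1,2,4): b_i ≤ i ∀i, a PF.

125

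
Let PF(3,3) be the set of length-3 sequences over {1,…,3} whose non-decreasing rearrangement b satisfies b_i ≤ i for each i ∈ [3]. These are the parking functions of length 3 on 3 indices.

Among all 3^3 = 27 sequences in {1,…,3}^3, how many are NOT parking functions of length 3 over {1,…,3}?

11

|PF| = (4−3)·4^(3−1) = 1·16 = 16 [KW]
One tuple (3,3,2) → sorted (2,3,3): b_1=2>1, not a PF.
So 27 − 16 = 11 fail.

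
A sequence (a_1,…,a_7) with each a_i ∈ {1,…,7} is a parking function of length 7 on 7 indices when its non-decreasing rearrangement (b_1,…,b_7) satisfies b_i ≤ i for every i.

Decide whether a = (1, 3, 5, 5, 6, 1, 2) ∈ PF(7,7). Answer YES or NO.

YES

Order a: b = (1, 1, 2, 3, 5, 5, 6).
  b_1=1 ≤ 1
  b_2=1 ≤ 2
  b_3=2 ≤ 3
  b_4=3 ≤ 4
  b_5=5 ≤ 5
  b_6=5 ≤ 6
  b_7=6 ≤ 7
All bounds hold ⇒ YES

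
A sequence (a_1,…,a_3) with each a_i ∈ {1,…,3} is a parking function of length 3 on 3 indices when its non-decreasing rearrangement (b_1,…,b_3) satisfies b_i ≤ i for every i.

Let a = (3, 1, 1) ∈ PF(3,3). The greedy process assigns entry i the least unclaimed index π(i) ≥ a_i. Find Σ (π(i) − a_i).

1

Σπ = 6 ({1..3} each once); Σa = 3+1+1 = 5; disp = 6−5 = 1.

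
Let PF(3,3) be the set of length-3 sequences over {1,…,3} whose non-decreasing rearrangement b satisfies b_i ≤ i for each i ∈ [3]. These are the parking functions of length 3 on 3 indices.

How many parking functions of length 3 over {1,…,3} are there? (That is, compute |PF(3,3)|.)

16

#PF = (3−3+1)·(3+1)^(3−1) = 1 · 16 = 16 (Konheim–Weiss)
One tuple (2,1,2) → sorted (1,2,2): b_i ≤ i ∀i, a PF.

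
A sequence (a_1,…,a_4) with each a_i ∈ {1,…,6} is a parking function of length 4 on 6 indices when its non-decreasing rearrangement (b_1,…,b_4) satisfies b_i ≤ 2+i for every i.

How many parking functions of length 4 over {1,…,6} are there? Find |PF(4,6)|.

|PF| = 3·7^3 = 3·343 = 1029 (Pollak)
Example (4,3,4,2) → sorted (2,3,4,4): b_i ≤ 2+i ∀i, a PF.

1029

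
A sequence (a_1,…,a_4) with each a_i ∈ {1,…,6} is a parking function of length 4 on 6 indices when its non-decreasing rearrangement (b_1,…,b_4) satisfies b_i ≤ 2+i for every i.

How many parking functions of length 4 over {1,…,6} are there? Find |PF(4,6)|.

|PF(4,6)| = (6−4+1)·(6+1)^(4−1) = 3·343 = 1029 [KW]
One tuple (3,4,1,5) → sorted (1,3,4,5): b_i ≤ 2+i ∀i, a PF.

1029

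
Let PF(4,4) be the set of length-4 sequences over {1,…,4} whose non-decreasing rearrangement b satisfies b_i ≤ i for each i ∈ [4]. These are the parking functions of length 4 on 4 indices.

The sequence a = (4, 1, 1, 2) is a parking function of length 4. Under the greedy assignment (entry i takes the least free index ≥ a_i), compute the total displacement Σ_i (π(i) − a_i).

Σπ = 4·5/2 = 10 (π permutes [4]); Σa = 4+1+1+2 = 8; disp = 10−8 = 2.

2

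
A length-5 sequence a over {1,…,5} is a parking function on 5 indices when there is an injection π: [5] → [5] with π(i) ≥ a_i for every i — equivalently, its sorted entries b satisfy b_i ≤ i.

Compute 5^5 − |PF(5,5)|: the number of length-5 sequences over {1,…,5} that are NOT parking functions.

1829

Count = (6−5)·6^(5−1) = 1·1296 = 1296 (Pollak)
One tuple (4,3,3,3,5) → sorted (3,3,3,4,5): b_1=3>1, not a PF.
So 3125 − 1296 = 1829 fail.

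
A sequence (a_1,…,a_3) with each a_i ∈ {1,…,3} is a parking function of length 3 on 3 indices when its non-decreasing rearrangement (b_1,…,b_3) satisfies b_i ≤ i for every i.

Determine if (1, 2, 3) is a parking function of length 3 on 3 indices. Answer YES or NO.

Sorted: b = (1, 2, 3).
  b_1=1 ≤ 1
  b_2=2 ≤ 2
  b_3=3 ≤ 3
All bounds hold ⇒ YES

YES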